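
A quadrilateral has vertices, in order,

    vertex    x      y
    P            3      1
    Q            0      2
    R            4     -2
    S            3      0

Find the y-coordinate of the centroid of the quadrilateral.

Apply Gauss's area formula. First the cross-terms c_i = x_i·y_{i+1} − x_{i+1}·y_i:
  6, -8, 6, 3  ⇒  2A = 7, A = 3.5.
Then Σ (y_i + y_{i+1})·c_i = 9, so ȳ = 9 / (6·3.5) = 3/7.

3/7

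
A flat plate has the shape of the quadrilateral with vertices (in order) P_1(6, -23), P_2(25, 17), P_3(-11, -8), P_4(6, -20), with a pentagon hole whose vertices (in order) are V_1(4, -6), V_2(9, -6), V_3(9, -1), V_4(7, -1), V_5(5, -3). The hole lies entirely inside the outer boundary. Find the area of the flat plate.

Outer boundary:
Cross-terms: 677, -13, 268, -18  ⇒  Σ = 914
Area = |Σ|/2 = 457.
Hole:
Σ = (30) + (45) + (-2) + (-16) + (-18) = 39
Area = |Σ|/2 = 19.5.
Net area = 457 − 19.5 = 437.5.

437.5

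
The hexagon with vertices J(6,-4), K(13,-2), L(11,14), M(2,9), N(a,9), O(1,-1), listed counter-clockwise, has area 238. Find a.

-15

The doubled signed area Σ (x_i y_{i+1} − x_{i+1} y_i) is linear in a.
With a=0 it equals 326; the coefficient of a is -10 (from the two edges through N).
So -10·a + 326 = 2·238 = 476 ⇒ a = -15.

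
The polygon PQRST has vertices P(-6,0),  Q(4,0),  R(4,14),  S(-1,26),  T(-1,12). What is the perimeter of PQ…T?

|PQ| = √((10)² + (0)²) = √100 = 10
|QR| = √((0)² + (14)²) = √196 = 14
|RS| = √((-5)² + (12)²) = √169 = 13
|ST| = √((0)² + (-14)²) = √196 = 14
|TP| = √((-5)² + (-12)²) = √169 = 13
Perimeter = 10 + 14 + 13 + 14 + 13 = 64.

64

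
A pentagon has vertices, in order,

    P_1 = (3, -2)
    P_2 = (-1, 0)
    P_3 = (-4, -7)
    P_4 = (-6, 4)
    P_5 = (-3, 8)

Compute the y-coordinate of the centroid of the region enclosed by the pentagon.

137/107

Apply the shoelace (surveyor's) formula. First the cross-terms c_i = x_i·y_{i+1} − x_{i+1}·y_i:
  -2, 7, -58, -36, -18  ⇒  2A = -107, A = -53.5.
Then Σ (y_i + y_{i+1})·c_i = -411, so ȳ = -411 / (6·(-53.5)) = 137/107.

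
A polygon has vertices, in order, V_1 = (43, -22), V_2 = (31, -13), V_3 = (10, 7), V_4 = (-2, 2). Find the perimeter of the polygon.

|V_1V_2| = √((-12)² + (9)²) = √225 = 15
|V_2V_3| = √((-21)² + (20)²) = √841 = 29
|V_3V_4| = √((-12)² + (-5)²) = √169 = 13
|V_4V_1| = √((45)² + (-24)²) = √2601 = 51
Perimeter = 15 + 29 + 13 + 51 = 108.

108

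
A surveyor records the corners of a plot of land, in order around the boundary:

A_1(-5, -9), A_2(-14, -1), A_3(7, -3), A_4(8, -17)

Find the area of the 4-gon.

Apply Gauss's area formula: 2A = Σ (x_i·y_{i+1} − x_{i+1}·y_i), indices taken mod 4.
Σ = (-121) + (49) + (-95) + (-157) = -324
Area = |Σ|/2 = 162.

162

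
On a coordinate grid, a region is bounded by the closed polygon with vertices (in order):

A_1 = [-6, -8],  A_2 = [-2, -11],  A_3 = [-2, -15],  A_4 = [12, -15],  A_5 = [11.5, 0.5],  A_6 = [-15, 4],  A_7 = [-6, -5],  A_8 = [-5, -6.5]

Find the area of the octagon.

Apply the shoelace (surveyor's) formula: 2A = Σ (x_i·y_{i+1} − x_{i+1}·y_i), indices taken mod 8.
A_1→A_2: (-6)(-11) − (-2)(-8) = 50
A_2→A_3: (-2)(-15) − (-2)(-11) = 8
A_3→A_4: (-2)(-15) − (12)(-15) = 210
A_4→A_5: (12)(0.5) − (11.5)(-15) = 178.5
A_5→A_6: (11.5)(4) − (-15)(0.5) = 53.5
A_6→A_7: (-15)(-5) − (-6)(4) = 99
A_7→A_8: (-6)(-6.5) − (-5)(-5) = 14
A_8→A_1: (-5)(-8) − (-6)(-6.5) = 1
Σ = 614
Area = |Σ|/2 = 307.

307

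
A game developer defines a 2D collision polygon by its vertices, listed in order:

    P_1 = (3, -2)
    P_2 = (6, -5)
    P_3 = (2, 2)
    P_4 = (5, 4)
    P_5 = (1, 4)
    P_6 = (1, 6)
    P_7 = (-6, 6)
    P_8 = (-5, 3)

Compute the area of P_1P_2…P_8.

45

Apply Gauss's area formula: 2A = Σ (x_i·y_{i+1} − x_{i+1}·y_i), indices taken mod 8.
Cross-terms: -3, 22, -2, 16, 2, 42, 12, 1  ⇒  Σ = 90
Area = |Σ|/2 = 45.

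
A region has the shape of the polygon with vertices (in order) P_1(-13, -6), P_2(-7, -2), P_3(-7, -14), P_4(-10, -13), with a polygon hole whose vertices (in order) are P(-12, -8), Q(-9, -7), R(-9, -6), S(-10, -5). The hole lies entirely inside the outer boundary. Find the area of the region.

41

Outer boundary:
Apply the shoelace formula: 2A = Σ (x_i·y_{i+1} − x_{i+1}·y_i), indices taken mod 4.
Σ = (-16) + (84) + (-49) + (-109) = -90
Area = |Σ|/2 = 45.
Hole:
Apply the shoelace formula: 2A = Σ (x_i·y_{i+1} − x_{i+1}·y_i), indices taken mod 4.
Cross-terms: 12, -9, -15, 20  ⇒  Σ = 8
Area = |Σ|/2 = 4.
Net area = 45 − 4 = 41.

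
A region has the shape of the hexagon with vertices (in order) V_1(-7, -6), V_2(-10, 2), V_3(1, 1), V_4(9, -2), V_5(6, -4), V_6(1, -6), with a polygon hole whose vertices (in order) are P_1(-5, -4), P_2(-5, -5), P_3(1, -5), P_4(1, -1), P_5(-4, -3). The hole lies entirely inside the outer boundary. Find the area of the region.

Outer boundary:
Apply Gauss's area formula: 2A = Σ (x_i·y_{i+1} − x_{i+1}·y_i), indices taken mod 6.
V_1→V_2: (-7)(2) − (-10)(-6) = -74
V_2→V_3: (-10)(1) − (1)(2) = -12
V_3→V_4: (1)(-2) − (9)(1) = -11
V_4→V_5: (9)(-4) − (6)(-2) = -24
V_5→V_6: (6)(-6) − (1)(-4) = -32
V_6→V_1: (1)(-6) − (-7)(-6) = -48
Σ = -201
Area = |Σ|/2 = 100.5.
Hole:
Apply the shoelace formula: 2A = Σ (x_i·y_{i+1} − x_{i+1}·y_i), indices taken mod 5.
Cross-terms: 5, 30, 4, -7, 1  ⇒  Σ = 33
Area = |Σ|/2 = 16.5.
Net area = 100.5 − 16.5 = 84.

84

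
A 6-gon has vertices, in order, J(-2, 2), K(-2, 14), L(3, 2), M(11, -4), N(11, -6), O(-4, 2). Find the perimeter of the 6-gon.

56

|JK| = √((0)² + (12)²) = √144 = 12
|KL| = √((5)² + (-12)²) = √169 = 13
|LM| = √((8)² + (-6)²) = √100 = 10
|MN| = √((0)² + (-2)²) = √4 = 2
|NO| = √((-15)² + (8)²) = √289 = 17
|OJ| = √((2)² + (0)²) = √4 = 2
Perimeter = 12 + 13 + 10 + 2 + 17 + 2 = 56.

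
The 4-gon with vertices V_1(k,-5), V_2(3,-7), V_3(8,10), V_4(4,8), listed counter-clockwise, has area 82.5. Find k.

The doubled signed area Σ (x_i y_{i+1} − x_{i+1} y_i) is linear in k.
With k=0 it equals 105; the coefficient of k is -15 (from the two edges through V_1).
So -15·k + 105 = 2·82.5 = 165 ⇒ k = -4.

-4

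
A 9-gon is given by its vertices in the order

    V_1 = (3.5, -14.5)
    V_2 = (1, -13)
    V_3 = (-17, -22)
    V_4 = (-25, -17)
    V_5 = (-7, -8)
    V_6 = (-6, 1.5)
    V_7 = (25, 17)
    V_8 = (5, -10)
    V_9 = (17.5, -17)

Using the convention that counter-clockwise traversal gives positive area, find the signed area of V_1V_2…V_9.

Apply the shoelace (surveyor's) formula: 2A = Σ (x_i·y_{i+1} − x_{i+1}·y_i), indices taken mod 9.
Cross-terms: -31, -243, -261, 81, -58.5, -139.5, -335, 90, -194.25  ⇒  Σ = -1091.25
Signed area = Σ/2 = -545.625 (negative ⇒ clockwise traversal).

-545.625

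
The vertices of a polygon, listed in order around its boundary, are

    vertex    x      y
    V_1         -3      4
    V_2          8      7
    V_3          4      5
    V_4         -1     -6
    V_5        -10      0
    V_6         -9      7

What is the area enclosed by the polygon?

Apply Gauss's area formula: 2A = Σ (x_i·y_{i+1} − x_{i+1}·y_i), indices taken mod 6.
Σ = (-53) + (12) + (-19) + (-60) + (-70) + (-15) = -205
Area = |Σ|/2 = 102.5.

102.5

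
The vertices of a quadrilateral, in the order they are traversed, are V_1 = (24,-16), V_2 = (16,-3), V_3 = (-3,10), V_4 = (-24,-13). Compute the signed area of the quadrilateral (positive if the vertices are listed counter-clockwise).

655

Apply the surveyor's formula: 2A = Σ (x_i·y_{i+1} − x_{i+1}·y_i), indices taken mod 4.
Cross-terms: 184, 151, 279, 696  ⇒  Σ = 1310
Signed area = Σ/2 = 655 (positive ⇒ counter-clockwise traversal).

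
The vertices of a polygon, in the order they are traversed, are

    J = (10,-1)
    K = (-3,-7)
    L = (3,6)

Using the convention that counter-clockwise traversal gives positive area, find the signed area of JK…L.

-66.5

Cross-terms: -73, 3, -63  ⇒  Σ = -133
Signed area = Σ/2 = -66.5 (negative ⇒ clockwise traversal).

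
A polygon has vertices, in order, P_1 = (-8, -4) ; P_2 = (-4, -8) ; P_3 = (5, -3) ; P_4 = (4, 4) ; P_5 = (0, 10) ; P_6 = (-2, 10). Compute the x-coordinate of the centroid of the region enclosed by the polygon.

-83/70

Apply the shoelace formula. First the cross-terms c_i = x_i·y_{i+1} − x_{i+1}·y_i:
  48, 52, 32, 40, 20, 88  ⇒  2A = 280, A = 140.
Then Σ (x_i + x_{i+1})·c_i = -996, so x̄ = -996 / (6·140) = -83/70.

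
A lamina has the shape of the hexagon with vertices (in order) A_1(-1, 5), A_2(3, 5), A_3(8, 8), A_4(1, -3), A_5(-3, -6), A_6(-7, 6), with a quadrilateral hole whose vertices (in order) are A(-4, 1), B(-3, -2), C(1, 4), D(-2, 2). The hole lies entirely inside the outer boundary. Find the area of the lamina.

77.5

Outer boundary:
Apply Gauss's area formula: 2A = Σ (x_i·y_{i+1} − x_{i+1}·y_i), indices taken mod 6.
Cross-terms: -20, -16, -32, -15, -60, -29  ⇒  Σ = -172
Area = |Σ|/2 = 86.
Hole:
Apply the shoelace formula: 2A = Σ (x_i·y_{i+1} − x_{i+1}·y_i), indices taken mod 4.
Σ = (11) + (-10) + (10) + (6) = 17
Area = |Σ|/2 = 8.5.
Net area = 86 − 8.5 = 77.5.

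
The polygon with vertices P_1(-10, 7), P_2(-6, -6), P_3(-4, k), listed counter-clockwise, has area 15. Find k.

Write out the shoelace sum; only the two edges meeting at P_3 involve k:
2·Area = [((-6)·k − (-4)·(-6)) + ((-4)·7 − (-10)·k)] + 102
       = 4·k + 50 = 30
⇒ k = -5.

-5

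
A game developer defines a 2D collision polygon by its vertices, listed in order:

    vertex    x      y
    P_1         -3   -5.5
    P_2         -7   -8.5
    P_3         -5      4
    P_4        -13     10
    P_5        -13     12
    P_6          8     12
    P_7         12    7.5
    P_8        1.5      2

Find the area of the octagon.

216.5

P_1→P_2: (-3)(-8.5) − (-7)(-5.5) = -13
P_2→P_3: (-7)(4) − (-5)(-8.5) = -70.5
P_3→P_4: (-5)(10) − (-13)(4) = 2
P_4→P_5: (-13)(12) − (-13)(10) = -26
P_5→P_6: (-13)(12) − (8)(12) = -252
P_6→P_7: (8)(7.5) − (12)(12) = -84
P_7→P_8: (12)(2) − (1.5)(7.5) = 12.75
P_8→P_1: (1.5)(-5.5) − (-3)(2) = -2.25
Σ = -433
Area = |Σ|/2 = 216.5.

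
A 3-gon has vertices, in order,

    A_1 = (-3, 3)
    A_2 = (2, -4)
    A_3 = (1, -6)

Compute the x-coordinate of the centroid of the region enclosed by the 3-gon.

0

Apply Gauss's area formula. First the cross-terms c_i = x_i·y_{i+1} − x_{i+1}·y_i:
  6, -8, -15  ⇒  2A = -17, A = -8.5.
Then Σ (x_i + x_{i+1})·c_i = 0, so x̄ = 0 / (6·(-8.5)) = 0.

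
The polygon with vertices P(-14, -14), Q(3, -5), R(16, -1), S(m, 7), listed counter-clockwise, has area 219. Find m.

Write out the shoelace sum; only the two edges meeting at S involve m:
2·Area = [(16·7 − m·(-1)) + (m·(-14) − (-14)·7)] + 189
       = -13·m + 399 = 438
⇒ m = -3.

-3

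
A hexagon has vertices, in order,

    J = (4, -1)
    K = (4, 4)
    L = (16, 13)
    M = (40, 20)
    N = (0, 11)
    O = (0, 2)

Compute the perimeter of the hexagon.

100

|JK| = √((0)² + (5)²) = √25 = 5
|KL| = √((12)² + (9)²) = √225 = 15
|LM| = √((24)² + (7)²) = √625 = 25
|MN| = √((-40)² + (-9)²) = √1681 = 41
|NO| = √((0)² + (-9)²) = √81 = 9
|OJ| = √((4)² + (-3)²) = √25 = 5
Perimeter = 5 + 15 + 25 + 41 + 9 + 5 = 100.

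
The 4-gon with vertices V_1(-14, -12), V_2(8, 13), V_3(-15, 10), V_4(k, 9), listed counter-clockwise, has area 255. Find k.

-15

Write out the shoelace sum; only the two edges meeting at V_4 involve k:
2·Area = [((-15)·9 − k·10) + (k·(-12) − (-14)·9)] + 189
       = -22·k + 180 = 510
⇒ k = -15.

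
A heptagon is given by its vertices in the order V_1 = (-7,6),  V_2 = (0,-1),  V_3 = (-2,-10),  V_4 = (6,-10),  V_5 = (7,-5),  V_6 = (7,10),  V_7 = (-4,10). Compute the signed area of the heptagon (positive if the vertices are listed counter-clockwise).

V_1→V_2: (-7)(-1) − (0)(6) = 7
V_2→V_3: (0)(-10) − (-2)(-1) = -2
V_3→V_4: (-2)(-10) − (6)(-10) = 80
V_4→V_5: (6)(-5) − (7)(-10) = 40
V_5→V_6: (7)(10) − (7)(-5) = 105
V_6→V_7: (7)(10) − (-4)(10) = 110
V_7→V_1: (-4)(6) − (-7)(10) = 46
Σ = 386
Signed area = Σ/2 = 193 (positive ⇒ counter-clockwise traversal).

193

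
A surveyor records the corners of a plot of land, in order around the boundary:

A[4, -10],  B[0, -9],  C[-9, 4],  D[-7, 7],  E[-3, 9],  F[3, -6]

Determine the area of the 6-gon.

Σ = (-36) + (-81) + (-35) + (-42) + (-9) + (-6) = -209
Area = |Σ|/2 = 104.5.

104.5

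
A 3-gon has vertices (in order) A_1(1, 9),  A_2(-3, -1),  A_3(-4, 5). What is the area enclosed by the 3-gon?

17

Apply the shoelace (surveyor's) formula: 2A = Σ (x_i·y_{i+1} − x_{i+1}·y_i), indices taken mod 3.
Σ = (26) + (-19) + (-41) = -34
Area = |Σ|/2 = 17.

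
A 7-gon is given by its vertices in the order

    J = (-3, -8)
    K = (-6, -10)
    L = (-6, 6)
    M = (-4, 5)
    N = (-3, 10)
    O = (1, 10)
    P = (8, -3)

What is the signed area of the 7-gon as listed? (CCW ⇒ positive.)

-170.5

Apply the surveyor's formula: 2A = Σ (x_i·y_{i+1} − x_{i+1}·y_i), indices taken mod 7.
Σ = (-18) + (-96) + (-6) + (-25) + (-40) + (-83) + (-73) = -341
Signed area = Σ/2 = -170.5 (negative ⇒ clockwise traversal).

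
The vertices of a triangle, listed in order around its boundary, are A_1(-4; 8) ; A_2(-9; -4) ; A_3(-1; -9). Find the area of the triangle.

Apply Gauss's area formula: 2A = Σ (x_i·y_{i+1} − x_{i+1}·y_i), indices taken mod 3.
Σ = (88) + (77) + (-44) = 121
Area = |Σ|/2 = 60.5.

60.5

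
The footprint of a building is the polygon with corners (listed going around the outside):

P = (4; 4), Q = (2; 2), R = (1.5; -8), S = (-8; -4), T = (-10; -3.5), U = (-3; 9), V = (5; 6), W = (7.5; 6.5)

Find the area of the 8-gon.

136.5

Cross-terms: 0, -19, -70, -12, -100.5, -63, -12.5, 4  ⇒  Σ = -273
Area = |Σ|/2 = 136.5.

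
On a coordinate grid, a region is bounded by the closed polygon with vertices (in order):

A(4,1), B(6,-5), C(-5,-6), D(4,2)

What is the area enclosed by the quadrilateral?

Cross-terms: -26, -61, 14, -4  ⇒  Σ = -77
Area = |Σ|/2 = 38.5.

38.5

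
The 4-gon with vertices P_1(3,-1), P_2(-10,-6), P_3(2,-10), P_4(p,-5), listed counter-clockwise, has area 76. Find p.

7

The doubled signed area Σ (x_i y_{i+1} − x_{i+1} y_i) is linear in p.
With p=0 it equals 89; the coefficient of p is 9 (from the two edges through P_4).
So 9·p + 89 = 2·76 = 152 ⇒ p = 7.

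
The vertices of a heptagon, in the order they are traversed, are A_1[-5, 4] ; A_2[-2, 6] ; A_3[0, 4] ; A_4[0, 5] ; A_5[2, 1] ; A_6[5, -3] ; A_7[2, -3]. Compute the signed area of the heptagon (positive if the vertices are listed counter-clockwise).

-33.5

Apply the surveyor's formula: 2A = Σ (x_i·y_{i+1} − x_{i+1}·y_i), indices taken mod 7.
Σ = (-22) + (-8) + (0) + (-10) + (-11) + (-9) + (-7) = -67
Signed area = Σ/2 = -33.5 (negative ⇒ clockwise traversal).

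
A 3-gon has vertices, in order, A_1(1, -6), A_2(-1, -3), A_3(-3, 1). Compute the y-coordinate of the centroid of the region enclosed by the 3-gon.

-8/3

Apply the shoelace formula. First the cross-terms c_i = x_i·y_{i+1} − x_{i+1}·y_i:
  -9, -10, 17  ⇒  2A = -2, A = -1.
Then Σ (y_i + y_{i+1})·c_i = 16, so ȳ = 16 / (6·(-1)) = -8/3.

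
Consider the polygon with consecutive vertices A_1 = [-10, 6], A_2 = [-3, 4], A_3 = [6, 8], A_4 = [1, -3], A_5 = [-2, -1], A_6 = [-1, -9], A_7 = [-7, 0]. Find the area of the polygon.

95.5

Apply Gauss's area formula: 2A = Σ (x_i·y_{i+1} − x_{i+1}·y_i), indices taken mod 7.
Cross-terms: -22, -48, -26, -7, 17, -63, -42  ⇒  Σ = -191
Area = |Σ|/2 = 95.5.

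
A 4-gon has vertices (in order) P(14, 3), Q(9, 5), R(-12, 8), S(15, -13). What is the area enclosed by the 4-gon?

219

Apply the shoelace formula: 2A = Σ (x_i·y_{i+1} − x_{i+1}·y_i), indices taken mod 4.
Cross-terms: 43, 132, 36, 227  ⇒  Σ = 438
Area = |Σ|/2 = 219.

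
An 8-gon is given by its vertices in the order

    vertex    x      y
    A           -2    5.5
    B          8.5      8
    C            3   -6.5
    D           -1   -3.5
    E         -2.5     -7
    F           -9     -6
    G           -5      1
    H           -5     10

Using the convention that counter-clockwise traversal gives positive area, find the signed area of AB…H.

Apply Gauss's area formula: 2A = Σ (x_i·y_{i+1} − x_{i+1}·y_i), indices taken mod 8.
Σ = (-62.75) + (-79.25) + (-17) + (-1.75) + (-48) + (-39) + (-45) + (-7.5) = -300.25
Signed area = Σ/2 = -150.125 (negative ⇒ clockwise traversal).

-150.125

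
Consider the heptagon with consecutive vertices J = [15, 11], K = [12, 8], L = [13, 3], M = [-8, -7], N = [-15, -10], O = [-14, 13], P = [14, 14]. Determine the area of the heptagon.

Apply the surveyor's formula: 2A = Σ (x_i·y_{i+1} − x_{i+1}·y_i), indices taken mod 7.
J→K: (15)(8) − (12)(11) = -12
K→L: (12)(3) − (13)(8) = -68
L→M: (13)(-7) − (-8)(3) = -67
M→N: (-8)(-10) − (-15)(-7) = -25
N→O: (-15)(13) − (-14)(-10) = -335
O→P: (-14)(14) − (14)(13) = -378
P→J: (14)(11) − (15)(14) = -56
Σ = -941
Area = |Σ|/2 = 470.5.

470.5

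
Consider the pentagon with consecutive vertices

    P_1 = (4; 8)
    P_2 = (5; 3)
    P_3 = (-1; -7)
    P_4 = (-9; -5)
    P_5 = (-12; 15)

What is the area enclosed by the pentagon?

Cross-terms: -28, -32, -58, -195, -156  ⇒  Σ = -469
Area = |Σ|/2 = 234.5.

234.5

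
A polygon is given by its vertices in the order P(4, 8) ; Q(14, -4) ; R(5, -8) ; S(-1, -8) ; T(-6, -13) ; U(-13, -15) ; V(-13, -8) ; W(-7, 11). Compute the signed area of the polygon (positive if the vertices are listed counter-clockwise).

Apply Gauss's area formula: 2A = Σ (x_i·y_{i+1} − x_{i+1}·y_i), indices taken mod 8.
P→Q: (4)(-4) − (14)(8) = -128
Q→R: (14)(-8) − (5)(-4) = -92
R→S: (5)(-8) − (-1)(-8) = -48
S→T: (-1)(-13) − (-6)(-8) = -35
T→U: (-6)(-15) − (-13)(-13) = -79
U→V: (-13)(-8) − (-13)(-15) = -91
V→W: (-13)(11) − (-7)(-8) = -199
W→P: (-7)(8) − (4)(11) = -100
Σ = -772
Signed area = Σ/2 = -386 (negative ⇒ clockwise traversal).

-386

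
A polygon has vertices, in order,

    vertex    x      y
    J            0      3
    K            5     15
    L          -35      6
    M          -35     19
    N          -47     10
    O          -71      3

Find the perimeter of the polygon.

178

|JK| = √((5)² + (12)²) = √169 = 13
|KL| = √((-40)² + (-9)²) = √1681 = 41
|LM| = √((0)² + (13)²) = √169 = 13
|MN| = √((-12)² + (-9)²) = √225 = 15
|NO| = √((-24)² + (-7)²) = √625 = 25
|OJ| = √((71)² + (0)²) = √5041 = 71
Perimeter = 13 + 41 + 13 + 15 + 25 + 71 = 178.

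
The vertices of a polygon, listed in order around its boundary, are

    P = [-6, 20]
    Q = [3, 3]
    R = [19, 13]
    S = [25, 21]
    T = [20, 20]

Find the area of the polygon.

289

Apply the shoelace (surveyor's) formula: 2A = Σ (x_i·y_{i+1} − x_{i+1}·y_i), indices taken mod 5.
Σ = (-78) + (-18) + (74) + (80) + (520) = 578
Area = |Σ|/2 = 289.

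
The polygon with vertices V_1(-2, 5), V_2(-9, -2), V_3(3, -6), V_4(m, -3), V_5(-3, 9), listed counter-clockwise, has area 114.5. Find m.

9

The doubled signed area Σ (x_i y_{i+1} − x_{i+1} y_i) is linear in m.
With m=0 it equals 94; the coefficient of m is 15 (from the two edges through V_4).
So 15·m + 94 = 2·114.5 = 229 ⇒ m = 9.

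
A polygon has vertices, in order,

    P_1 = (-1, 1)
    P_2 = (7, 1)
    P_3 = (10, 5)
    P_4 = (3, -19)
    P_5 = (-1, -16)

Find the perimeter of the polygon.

60

|P_1P_2| = √((8)² + (0)²) = √64 = 8
|P_2P_3| = √((3)² + (4)²) = √25 = 5
|P_3P_4| = √((-7)² + (-24)²) = √625 = 25
|P_4P_5| = √((-4)² + (3)²) = √25 = 5
|P_5P_1| = √((0)² + (17)²) = √289 = 17
Perimeter = 8 + 5 + 25 + 5 + 17 = 60.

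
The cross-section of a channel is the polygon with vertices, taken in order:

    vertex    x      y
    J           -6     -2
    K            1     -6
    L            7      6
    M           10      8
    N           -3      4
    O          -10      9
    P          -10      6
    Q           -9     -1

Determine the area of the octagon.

Σ = (38) + (48) + (-4) + (64) + (13) + (30) + (64) + (12) = 265
Area = |Σ|/2 = 132.5.

132.5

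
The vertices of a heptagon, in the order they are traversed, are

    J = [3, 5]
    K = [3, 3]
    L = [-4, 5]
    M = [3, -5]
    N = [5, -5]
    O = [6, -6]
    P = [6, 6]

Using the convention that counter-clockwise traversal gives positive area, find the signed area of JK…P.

Apply the shoelace formula: 2A = Σ (x_i·y_{i+1} − x_{i+1}·y_i), indices taken mod 7.
Σ = (-6) + (27) + (5) + (10) + (0) + (72) + (12) = 120
Signed area = Σ/2 = 60 (positive ⇒ counter-clockwise traversal).

60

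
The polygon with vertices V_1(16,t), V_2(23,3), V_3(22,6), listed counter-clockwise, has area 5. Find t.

The doubled signed area Σ (x_i y_{i+1} − x_{i+1} y_i) is linear in t.
With t=0 it equals 24; the coefficient of t is -1 (from the two edges through V_1).
So -1·t + 24 = 2·5 = 10 ⇒ t = 14.

14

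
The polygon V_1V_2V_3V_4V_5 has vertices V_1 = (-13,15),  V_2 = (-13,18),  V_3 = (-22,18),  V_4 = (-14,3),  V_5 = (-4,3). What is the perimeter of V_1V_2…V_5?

54

|V_1V_2| = √((0)² + (3)²) = √9 = 3
|V_2V_3| = √((-9)² + (0)²) = √81 = 9
|V_3V_4| = √((8)² + (-15)²) = √289 = 17
|V_4V_5| = √((10)² + (0)²) = √100 = 10
|V_5V_1| = √((-9)² + (12)²) = √225 = 15
Perimeter = 3 + 9 + 17 + 10 + 15 = 54.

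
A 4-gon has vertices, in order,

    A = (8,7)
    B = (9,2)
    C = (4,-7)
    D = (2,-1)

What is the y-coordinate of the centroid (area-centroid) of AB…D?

8/129

Apply Gauss's area formula. First the cross-terms c_i = x_i·y_{i+1} − x_{i+1}·y_i:
  -47, -71, 10, 22  ⇒  2A = -86, A = -43.
Then Σ (y_i + y_{i+1})·c_i = -16, so ȳ = -16 / (6·(-43)) = 8/129.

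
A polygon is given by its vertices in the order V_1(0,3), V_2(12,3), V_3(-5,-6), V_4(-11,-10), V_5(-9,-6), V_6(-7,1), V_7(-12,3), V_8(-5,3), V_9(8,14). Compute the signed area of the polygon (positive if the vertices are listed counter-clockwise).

-142

Σ = (-36) + (-57) + (-16) + (-24) + (-51) + (-9) + (-21) + (-94) + (24) = -284
Signed area = Σ/2 = -142 (negative ⇒ clockwise traversal).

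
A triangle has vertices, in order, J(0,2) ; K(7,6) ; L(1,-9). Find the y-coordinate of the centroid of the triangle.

Apply the shoelace (surveyor's) formula. First the cross-terms c_i = x_i·y_{i+1} − x_{i+1}·y_i:
  -14, -69, 2  ⇒  2A = -81, A = -40.5.
Then Σ (y_i + y_{i+1})·c_i = 81, so ȳ = 81 / (6·(-40.5)) = -1/3.

-1/3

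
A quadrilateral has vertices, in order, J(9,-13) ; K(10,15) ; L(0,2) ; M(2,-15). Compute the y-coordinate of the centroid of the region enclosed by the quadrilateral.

-71/39

Apply the shoelace (surveyor's) formula. First the cross-terms c_i = x_i·y_{i+1} − x_{i+1}·y_i:
  265, 20, -4, 109  ⇒  2A = 390, A = 195.
Then Σ (y_i + y_{i+1})·c_i = -2130, so ȳ = -2130 / (6·195) = -71/39.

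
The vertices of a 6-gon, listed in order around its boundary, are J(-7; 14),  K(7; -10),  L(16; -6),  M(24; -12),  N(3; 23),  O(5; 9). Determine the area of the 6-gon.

J→K: (-7)(-10) − (7)(14) = -28
K→L: (7)(-6) − (16)(-10) = 118
L→M: (16)(-12) − (24)(-6) = -48
M→N: (24)(23) − (3)(-12) = 588
N→O: (3)(9) − (5)(23) = -88
O→J: (5)(14) − (-7)(9) = 133
Σ = 675
Area = |Σ|/2 = 337.5.

337.5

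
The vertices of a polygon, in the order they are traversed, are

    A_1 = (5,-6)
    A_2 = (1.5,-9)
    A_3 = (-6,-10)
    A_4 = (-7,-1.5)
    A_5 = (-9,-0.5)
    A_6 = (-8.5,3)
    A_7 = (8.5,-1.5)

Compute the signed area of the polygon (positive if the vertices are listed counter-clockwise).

A_1→A_2: (5)(-9) − (1.5)(-6) = -36
A_2→A_3: (1.5)(-10) − (-6)(-9) = -69
A_3→A_4: (-6)(-1.5) − (-7)(-10) = -61
A_4→A_5: (-7)(-0.5) − (-9)(-1.5) = -10
A_5→A_6: (-9)(3) − (-8.5)(-0.5) = -31.25
A_6→A_7: (-8.5)(-1.5) − (8.5)(3) = -12.75
A_7→A_1: (8.5)(-6) − (5)(-1.5) = -43.5
Σ = -263.5
Signed area = Σ/2 = -131.75 (negative ⇒ clockwise traversal).

-131.75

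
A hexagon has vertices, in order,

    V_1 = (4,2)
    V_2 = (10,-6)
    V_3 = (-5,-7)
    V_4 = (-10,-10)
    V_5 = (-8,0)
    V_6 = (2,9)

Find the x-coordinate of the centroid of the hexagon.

Apply the shoelace formula. First the cross-terms c_i = x_i·y_{i+1} − x_{i+1}·y_i:
  -44, -100, -20, -80, -72, -32  ⇒  2A = -348, A = -174.
Then Σ (x_i + x_{i+1})·c_i = 864, so x̄ = 864 / (6·(-174)) = -24/29.

-24/29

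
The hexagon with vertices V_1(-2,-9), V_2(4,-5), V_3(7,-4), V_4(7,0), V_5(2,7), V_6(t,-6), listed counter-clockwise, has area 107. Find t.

The doubled signed area Σ (x_i y_{i+1} − x_{i+1} y_i) is linear in t.
With t=0 it equals 118; the coefficient of t is -16 (from the two edges through V_6).
So -16·t + 118 = 2·107 = 214 ⇒ t = -6.

-6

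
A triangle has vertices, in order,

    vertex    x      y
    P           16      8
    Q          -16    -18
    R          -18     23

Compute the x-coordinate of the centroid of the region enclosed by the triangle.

Apply the shoelace formula. First the cross-terms c_i = x_i·y_{i+1} − x_{i+1}·y_i:
  -160, -692, -512  ⇒  2A = -1364, A = -682.
Then Σ (x_i + x_{i+1})·c_i = 24552, so x̄ = 24552 / (6·(-682)) = -6.

-6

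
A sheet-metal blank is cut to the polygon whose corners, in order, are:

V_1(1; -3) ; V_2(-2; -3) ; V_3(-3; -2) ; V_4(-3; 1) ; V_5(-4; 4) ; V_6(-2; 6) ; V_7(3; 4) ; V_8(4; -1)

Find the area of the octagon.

Cross-terms: -9, -5, -9, -8, -16, -26, -19, -11  ⇒  Σ = -103
Area = |Σ|/2 = 51.5.

51.5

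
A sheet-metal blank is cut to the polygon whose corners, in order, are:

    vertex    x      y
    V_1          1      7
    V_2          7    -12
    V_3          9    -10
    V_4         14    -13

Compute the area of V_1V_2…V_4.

Σ = (-61) + (38) + (23) + (111) = 111
Area = |Σ|/2 = 55.5.

55.5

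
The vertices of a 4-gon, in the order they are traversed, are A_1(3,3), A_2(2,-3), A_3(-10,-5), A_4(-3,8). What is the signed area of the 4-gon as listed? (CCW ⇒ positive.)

Apply the shoelace (surveyor's) formula: 2A = Σ (x_i·y_{i+1} − x_{i+1}·y_i), indices taken mod 4.
Σ = (-15) + (-40) + (-95) + (-33) = -183
Signed area = Σ/2 = -91.5 (negative ⇒ clockwise traversal).

-91.5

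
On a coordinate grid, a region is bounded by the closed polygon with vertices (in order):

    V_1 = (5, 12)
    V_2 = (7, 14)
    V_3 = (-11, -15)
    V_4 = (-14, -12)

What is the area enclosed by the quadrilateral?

75.5

Apply the surveyor's formula: 2A = Σ (x_i·y_{i+1} − x_{i+1}·y_i), indices taken mod 4.
Cross-terms: -14, 49, -78, -108  ⇒  Σ = -151
Area = |Σ|/2 = 75.5.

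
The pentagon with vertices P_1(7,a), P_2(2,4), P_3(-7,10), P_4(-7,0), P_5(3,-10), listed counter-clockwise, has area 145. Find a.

4

The doubled signed area Σ (x_i y_{i+1} − x_{i+1} y_i) is linear in a.
With a=0 it equals 286; the coefficient of a is 1 (from the two edges through P_1).
So 1·a + 286 = 2·145 = 290 ⇒ a = 4.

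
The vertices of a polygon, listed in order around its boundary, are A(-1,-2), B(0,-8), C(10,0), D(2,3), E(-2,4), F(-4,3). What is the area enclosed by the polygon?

76.5

Σ = (8) + (80) + (30) + (14) + (10) + (11) = 153
Area = |Σ|/2 = 76.5.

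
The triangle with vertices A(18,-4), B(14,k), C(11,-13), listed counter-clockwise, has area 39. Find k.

The doubled signed area Σ (x_i y_{i+1} − x_{i+1} y_i) is linear in k.
With k=0 it equals 64; the coefficient of k is 7 (from the two edges through B).
So 7·k + 64 = 2·39 = 78 ⇒ k = 2.

2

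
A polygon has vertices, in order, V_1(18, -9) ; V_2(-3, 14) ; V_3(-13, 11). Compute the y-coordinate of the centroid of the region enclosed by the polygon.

16/3

Apply the shoelace (surveyor's) formula. First the cross-terms c_i = x_i·y_{i+1} − x_{i+1}·y_i:
  225, 149, -81  ⇒  2A = 293, A = 146.5.
Then Σ (y_i + y_{i+1})·c_i = 4688, so ȳ = 4688 / (6·146.5) = 16/3.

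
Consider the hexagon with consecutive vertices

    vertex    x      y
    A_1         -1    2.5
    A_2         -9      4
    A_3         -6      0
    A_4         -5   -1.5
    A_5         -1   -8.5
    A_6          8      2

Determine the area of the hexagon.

Σ = (18.5) + (24) + (9) + (41) + (66) + (22) = 180.5
Area = |Σ|/2 = 90.25.

90.25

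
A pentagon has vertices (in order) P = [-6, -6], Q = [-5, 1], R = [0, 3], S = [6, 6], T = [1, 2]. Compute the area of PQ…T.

28.5

Σ = (-36) + (-15) + (-18) + (6) + (6) = -57
Area = |Σ|/2 = 28.5.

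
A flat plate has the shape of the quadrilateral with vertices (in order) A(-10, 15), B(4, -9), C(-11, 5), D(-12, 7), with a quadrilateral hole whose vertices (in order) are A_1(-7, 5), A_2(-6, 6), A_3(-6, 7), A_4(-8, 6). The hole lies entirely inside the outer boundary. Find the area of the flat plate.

Outer boundary:
Apply Gauss's area formula: 2A = Σ (x_i·y_{i+1} − x_{i+1}·y_i), indices taken mod 4.
Cross-terms: 30, -79, -17, -110  ⇒  Σ = -176
Area = |Σ|/2 = 88.
Hole:
Apply Gauss's area formula: 2A = Σ (x_i·y_{i+1} − x_{i+1}·y_i), indices taken mod 4.
Cross-terms: -12, -6, 20, 2  ⇒  Σ = 4
Area = |Σ|/2 = 2.
Net area = 88 − 2 = 86.

86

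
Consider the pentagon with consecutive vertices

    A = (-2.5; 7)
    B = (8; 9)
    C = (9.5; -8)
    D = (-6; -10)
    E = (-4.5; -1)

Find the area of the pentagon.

Σ = (-78.5) + (-149.5) + (-143) + (-39) + (-34) = -444
Area = |Σ|/2 = 222.

222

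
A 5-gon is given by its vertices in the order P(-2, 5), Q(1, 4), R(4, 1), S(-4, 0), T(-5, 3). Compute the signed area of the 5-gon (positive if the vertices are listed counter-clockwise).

-27.5

P→Q: (-2)(4) − (1)(5) = -13
Q→R: (1)(1) − (4)(4) = -15
R→S: (4)(0) − (-4)(1) = 4
S→T: (-4)(3) − (-5)(0) = -12
T→P: (-5)(5) − (-2)(3) = -19
Σ = -55
Signed area = Σ/2 = -27.5 (negative ⇒ clockwise traversal).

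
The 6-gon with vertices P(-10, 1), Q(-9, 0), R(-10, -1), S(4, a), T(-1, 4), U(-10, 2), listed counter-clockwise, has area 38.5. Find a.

Write out the shoelace sum; only the two edges meeting at S involve a:
2·Area = [((-10)·a − 4·(-1)) + (4·4 − (-1)·a)] + 66
       = -9·a + 86 = 77
⇒ a = 1.

1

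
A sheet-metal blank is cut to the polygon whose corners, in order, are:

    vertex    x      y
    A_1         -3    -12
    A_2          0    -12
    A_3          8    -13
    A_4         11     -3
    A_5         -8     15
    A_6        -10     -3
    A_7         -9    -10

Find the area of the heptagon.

Σ = (36) + (96) + (119) + (141) + (174) + (73) + (78) = 717
Area = |Σ|/2 = 358.5.

358.5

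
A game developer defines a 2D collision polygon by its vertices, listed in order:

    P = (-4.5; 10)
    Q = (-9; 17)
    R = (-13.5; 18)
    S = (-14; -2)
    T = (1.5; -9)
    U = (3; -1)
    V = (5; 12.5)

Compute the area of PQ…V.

Σ = (13.5) + (67.5) + (279) + (129) + (25.5) + (42.5) + (106.25) = 663.25
Area = |Σ|/2 = 331.625.

331.625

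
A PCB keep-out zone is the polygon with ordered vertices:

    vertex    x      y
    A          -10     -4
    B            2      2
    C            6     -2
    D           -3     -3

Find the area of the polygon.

Σ = (-12) + (-16) + (-24) + (-18) = -70
Area = |Σ|/2 = 35.

35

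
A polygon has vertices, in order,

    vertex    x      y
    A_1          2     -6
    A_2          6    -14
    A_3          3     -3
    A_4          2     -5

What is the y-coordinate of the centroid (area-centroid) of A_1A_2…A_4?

-158/21

Apply Gauss's area formula. First the cross-terms c_i = x_i·y_{i+1} − x_{i+1}·y_i:
  8, 24, -9, -2  ⇒  2A = 21, A = 10.5.
Then Σ (y_i + y_{i+1})·c_i = -474, so ȳ = -474 / (6·10.5) = -158/21.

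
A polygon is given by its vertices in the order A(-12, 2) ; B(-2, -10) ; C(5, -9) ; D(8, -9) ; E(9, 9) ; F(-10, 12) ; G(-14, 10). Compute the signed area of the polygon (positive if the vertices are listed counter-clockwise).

365

Apply the shoelace (surveyor's) formula: 2A = Σ (x_i·y_{i+1} − x_{i+1}·y_i), indices taken mod 7.
A→B: (-12)(-10) − (-2)(2) = 124
B→C: (-2)(-9) − (5)(-10) = 68
C→D: (5)(-9) − (8)(-9) = 27
D→E: (8)(9) − (9)(-9) = 153
E→F: (9)(12) − (-10)(9) = 198
F→G: (-10)(10) − (-14)(12) = 68
G→A: (-14)(2) − (-12)(10) = 92
Σ = 730
Signed area = Σ/2 = 365 (positive ⇒ counter-clockwise traversal).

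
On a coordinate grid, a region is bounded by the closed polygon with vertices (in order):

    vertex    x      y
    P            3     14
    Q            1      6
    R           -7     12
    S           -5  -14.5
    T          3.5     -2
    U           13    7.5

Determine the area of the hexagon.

Apply the shoelace (surveyor's) formula: 2A = Σ (x_i·y_{i+1} − x_{i+1}·y_i), indices taken mod 6.
Σ = (4) + (54) + (161.5) + (60.75) + (52.25) + (159.5) = 492
Area = |Σ|/2 = 246.

246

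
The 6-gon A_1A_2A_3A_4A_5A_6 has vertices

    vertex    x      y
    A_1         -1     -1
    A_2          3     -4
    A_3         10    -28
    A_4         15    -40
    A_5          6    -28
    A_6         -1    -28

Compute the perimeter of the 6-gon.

92

|A_1A_2| = √((4)² + (-3)²) = √25 = 5
|A_2A_3| = √((7)² + (-24)²) = √625 = 25
|A_3A_4| = √((5)² + (-12)²) = √169 = 13
|A_4A_5| = √((-9)² + (12)²) = √225 = 15
|A_5A_6| = √((-7)² + (0)²) = √49 = 7
|A_6A_1| = √((0)² + (27)²) = √729 = 27
Perimeter = 5 + 25 + 13 + 15 + 7 + 27 = 92.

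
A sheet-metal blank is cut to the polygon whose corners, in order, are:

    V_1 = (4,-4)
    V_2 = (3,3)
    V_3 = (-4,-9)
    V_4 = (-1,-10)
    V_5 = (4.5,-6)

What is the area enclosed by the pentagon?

48.5

Σ = (24) + (-15) + (31) + (51) + (6) = 97
Area = |Σ|/2 = 48.5.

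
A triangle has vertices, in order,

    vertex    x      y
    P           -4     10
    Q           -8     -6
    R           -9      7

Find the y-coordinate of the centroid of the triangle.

Apply Gauss's area formula. First the cross-terms c_i = x_i·y_{i+1} − x_{i+1}·y_i:
  104, -110, -62  ⇒  2A = -68, A = -34.
Then Σ (y_i + y_{i+1})·c_i = -748, so ȳ = -748 / (6·(-34)) = 11/3.

11/3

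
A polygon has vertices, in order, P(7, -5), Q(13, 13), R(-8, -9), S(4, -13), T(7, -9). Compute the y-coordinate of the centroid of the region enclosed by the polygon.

Apply the surveyor's formula. First the cross-terms c_i = x_i·y_{i+1} − x_{i+1}·y_i:
  156, -13, 140, 55, 28  ⇒  2A = 366, A = 183.
Then Σ (y_i + y_{i+1})·c_i = -3486, so ȳ = -3486 / (6·183) = -581/183.

-581/183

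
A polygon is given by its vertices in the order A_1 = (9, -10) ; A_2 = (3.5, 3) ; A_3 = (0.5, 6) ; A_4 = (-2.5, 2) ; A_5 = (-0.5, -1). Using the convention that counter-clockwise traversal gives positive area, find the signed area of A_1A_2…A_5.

Apply the shoelace (surveyor's) formula: 2A = Σ (x_i·y_{i+1} − x_{i+1}·y_i), indices taken mod 5.
Σ = (62) + (19.5) + (16) + (3.5) + (14) = 115
Signed area = Σ/2 = 57.5 (positive ⇒ counter-clockwise traversal).

57.5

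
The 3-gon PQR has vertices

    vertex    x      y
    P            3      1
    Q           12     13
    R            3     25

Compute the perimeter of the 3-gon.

54

|PQ| = √((9)² + (12)²) = √225 = 15
|QR| = √((-9)² + (12)²) = √225 = 15
|RP| = √((0)² + (-24)²) = √576 = 24
Perimeter = 15 + 15 + 24 = 54.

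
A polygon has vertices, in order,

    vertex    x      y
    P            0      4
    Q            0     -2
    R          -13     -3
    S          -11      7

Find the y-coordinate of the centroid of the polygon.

Apply the surveyor's formula. First the cross-terms c_i = x_i·y_{i+1} − x_{i+1}·y_i:
  0, -26, -124, -44  ⇒  2A = -194, A = -97.
Then Σ (y_i + y_{i+1})·c_i = -850, so ȳ = -850 / (6·(-97)) = 425/291.

425/291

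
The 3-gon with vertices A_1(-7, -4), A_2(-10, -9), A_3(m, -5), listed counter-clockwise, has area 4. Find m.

The doubled signed area Σ (x_i y_{i+1} − x_{i+1} y_i) is linear in m.
With m=0 it equals 38; the coefficient of m is 5 (from the two edges through A_3).
So 5·m + 38 = 2·4 = 8 ⇒ m = -6.

-6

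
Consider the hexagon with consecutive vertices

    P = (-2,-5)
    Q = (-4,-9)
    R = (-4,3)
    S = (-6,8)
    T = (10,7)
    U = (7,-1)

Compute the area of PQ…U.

P→Q: (-2)(-9) − (-4)(-5) = -2
Q→R: (-4)(3) − (-4)(-9) = -48
R→S: (-4)(8) − (-6)(3) = -14
S→T: (-6)(7) − (10)(8) = -122
T→U: (10)(-1) − (7)(7) = -59
U→P: (7)(-5) − (-2)(-1) = -37
Σ = -282
Area = |Σ|/2 = 141.

141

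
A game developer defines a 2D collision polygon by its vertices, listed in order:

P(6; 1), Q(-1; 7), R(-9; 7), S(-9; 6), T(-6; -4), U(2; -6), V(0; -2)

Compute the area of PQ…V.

116

Cross-terms: 43, 56, 9, 72, 44, -4, 12  ⇒  Σ = 232
Area = |Σ|/2 = 116.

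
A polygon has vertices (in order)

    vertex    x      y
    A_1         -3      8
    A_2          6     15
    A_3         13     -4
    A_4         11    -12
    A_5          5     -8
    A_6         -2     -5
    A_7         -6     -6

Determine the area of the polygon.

Apply the shoelace formula: 2A = Σ (x_i·y_{i+1} − x_{i+1}·y_i), indices taken mod 7.
Cross-terms: -93, -219, -112, -28, -41, -18, -66  ⇒  Σ = -577
Area = |Σ|/2 = 288.5.

288.5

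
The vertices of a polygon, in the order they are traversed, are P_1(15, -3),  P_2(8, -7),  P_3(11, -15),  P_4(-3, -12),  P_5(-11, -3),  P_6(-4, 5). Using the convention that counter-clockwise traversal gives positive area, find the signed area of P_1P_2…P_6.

-277

Apply Gauss's area formula: 2A = Σ (x_i·y_{i+1} − x_{i+1}·y_i), indices taken mod 6.
Cross-terms: -81, -43, -177, -123, -67, -63  ⇒  Σ = -554
Signed area = Σ/2 = -277 (negative ⇒ clockwise traversal).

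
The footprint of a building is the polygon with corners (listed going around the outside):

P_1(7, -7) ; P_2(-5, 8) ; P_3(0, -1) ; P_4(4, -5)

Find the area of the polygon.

Σ = (21) + (5) + (4) + (7) = 37
Area = |Σ|/2 = 18.5.

18.5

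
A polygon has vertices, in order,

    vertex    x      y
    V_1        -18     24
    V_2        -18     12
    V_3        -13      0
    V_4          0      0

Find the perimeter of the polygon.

|V_1V_2| = √((0)² + (-12)²) = √144 = 12
|V_2V_3| = √((5)² + (-12)²) = √169 = 13
|V_3V_4| = √((13)² + (0)²) = √169 = 13
|V_4V_1| = √((-18)² + (24)²) = √900 = 30
Perimeter = 12 + 13 + 13 + 30 = 68.

68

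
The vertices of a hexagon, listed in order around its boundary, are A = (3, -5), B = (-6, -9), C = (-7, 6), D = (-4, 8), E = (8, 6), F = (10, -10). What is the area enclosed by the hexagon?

Apply Gauss's area formula: 2A = Σ (x_i·y_{i+1} − x_{i+1}·y_i), indices taken mod 6.
Σ = (-57) + (-99) + (-32) + (-88) + (-140) + (-20) = -436
Area = |Σ|/2 = 218.

218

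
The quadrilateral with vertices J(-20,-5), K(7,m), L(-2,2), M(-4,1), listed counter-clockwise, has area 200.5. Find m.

The doubled signed area Σ (x_i y_{i+1} − x_{i+1} y_i) is linear in m.
With m=0 it equals 95; the coefficient of m is -18 (from the two edges through K).
So -18·m + 95 = 2·200.5 = 401 ⇒ m = -17.

-17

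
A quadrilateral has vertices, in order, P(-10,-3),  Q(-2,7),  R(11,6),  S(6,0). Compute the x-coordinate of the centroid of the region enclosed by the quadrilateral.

Apply the shoelace (surveyor's) formula. First the cross-terms c_i = x_i·y_{i+1} − x_{i+1}·y_i:
  -76, -89, -36, -18  ⇒  2A = -219, A = -109.5.
Then Σ (x_i + x_{i+1})·c_i = -429, so x̄ = -429 / (6·(-109.5)) = 143/219.

143/219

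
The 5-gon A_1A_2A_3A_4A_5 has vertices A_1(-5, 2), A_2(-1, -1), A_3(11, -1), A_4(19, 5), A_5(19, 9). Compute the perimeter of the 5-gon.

|A_1A_2| = √((4)² + (-3)²) = √25 = 5
|A_2A_3| = √((12)² + (0)²) = √144 = 12
|A_3A_4| = √((8)² + (6)²) = √100 = 10
|A_4A_5| = √((0)² + (4)²) = √16 = 4
|A_5A_1| = √((-24)² + (-7)²) = √625 = 25
Perimeter = 5 + 12 + 10 + 4 + 25 = 56.

56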